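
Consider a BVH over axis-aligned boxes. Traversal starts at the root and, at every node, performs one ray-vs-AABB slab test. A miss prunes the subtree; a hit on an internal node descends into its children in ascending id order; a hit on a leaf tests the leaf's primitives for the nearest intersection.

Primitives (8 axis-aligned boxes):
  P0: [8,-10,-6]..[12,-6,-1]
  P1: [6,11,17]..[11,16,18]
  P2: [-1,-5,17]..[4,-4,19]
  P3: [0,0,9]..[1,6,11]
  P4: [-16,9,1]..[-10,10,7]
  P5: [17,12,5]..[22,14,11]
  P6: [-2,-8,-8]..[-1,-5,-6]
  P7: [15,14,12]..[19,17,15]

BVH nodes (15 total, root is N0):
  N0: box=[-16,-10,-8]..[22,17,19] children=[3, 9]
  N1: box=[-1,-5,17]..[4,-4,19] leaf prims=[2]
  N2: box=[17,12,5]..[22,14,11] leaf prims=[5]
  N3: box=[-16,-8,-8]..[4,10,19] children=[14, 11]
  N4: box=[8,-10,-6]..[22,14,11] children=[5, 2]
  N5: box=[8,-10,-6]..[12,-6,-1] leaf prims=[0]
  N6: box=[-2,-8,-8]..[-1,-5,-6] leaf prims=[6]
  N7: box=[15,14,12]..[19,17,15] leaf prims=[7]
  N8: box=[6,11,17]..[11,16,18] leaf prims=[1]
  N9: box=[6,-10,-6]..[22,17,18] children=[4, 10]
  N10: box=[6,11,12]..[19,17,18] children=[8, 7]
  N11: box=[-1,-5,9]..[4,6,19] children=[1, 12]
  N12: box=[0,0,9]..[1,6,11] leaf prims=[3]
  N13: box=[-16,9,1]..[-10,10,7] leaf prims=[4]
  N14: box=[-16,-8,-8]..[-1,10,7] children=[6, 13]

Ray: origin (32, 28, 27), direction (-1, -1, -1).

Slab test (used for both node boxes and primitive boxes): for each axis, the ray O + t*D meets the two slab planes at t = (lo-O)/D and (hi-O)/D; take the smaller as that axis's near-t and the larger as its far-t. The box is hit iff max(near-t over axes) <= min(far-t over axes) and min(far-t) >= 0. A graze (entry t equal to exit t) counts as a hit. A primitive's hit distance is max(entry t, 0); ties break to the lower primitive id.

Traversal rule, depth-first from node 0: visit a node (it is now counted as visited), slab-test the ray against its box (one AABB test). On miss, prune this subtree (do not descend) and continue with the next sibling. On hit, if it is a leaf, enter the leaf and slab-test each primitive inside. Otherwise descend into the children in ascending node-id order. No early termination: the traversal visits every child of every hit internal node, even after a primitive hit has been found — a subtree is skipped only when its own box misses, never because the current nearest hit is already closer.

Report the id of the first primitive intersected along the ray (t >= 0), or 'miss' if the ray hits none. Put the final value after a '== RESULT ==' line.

Trace the traversal:
N0 x:[10,48] y:[11,38] z:[8,35] -> hit [11,35], descend [3, 9]
  N3 x:[28,48] y:[18,36] z:[8,35] -> hit [28,35], descend [11, 14]
    N11 x:[28,33] y:[22,33] z:[8,18] -> miss, prune
    N14 x:[33,48] y:[18,36] z:[20,35] -> hit [33,35], descend [6, 13]
      N6 x:[33,34] y:[33,36] z:[33,35] -> hit [33,34] leaf, test {P6@t=33}
      N13 x:[42,48] y:[18,19] z:[20,26] -> miss, prune
  N9 x:[10,26] y:[11,38] z:[9,33] -> hit [11,26], descend [4, 10]
    N4 x:[10,24] y:[14,38] z:[16,33] -> hit [16,24], descend [2, 5]
      N2 x:[10,15] y:[14,16] z:[16,22] -> miss, prune
      N5 x:[20,24] y:[34,38] z:[28,33] -> miss, prune
    N10 x:[13,26] y:[11,17] z:[9,15] -> hit [13,15], descend [7, 8]
      N7 x:[13,17] y:[11,14] z:[12,15] -> hit [13,14] leaf, test {P7@t=13}
      N8 x:[21,26] y:[12,17] z:[9,10] -> miss, prune

Visited [0, 3, 11, 14, 6, 13, 9, 4, 2, 5, 10, 7, 8]. Tests: 13 box, 2 leaf. Nearest: P7.

== RESULT ==
7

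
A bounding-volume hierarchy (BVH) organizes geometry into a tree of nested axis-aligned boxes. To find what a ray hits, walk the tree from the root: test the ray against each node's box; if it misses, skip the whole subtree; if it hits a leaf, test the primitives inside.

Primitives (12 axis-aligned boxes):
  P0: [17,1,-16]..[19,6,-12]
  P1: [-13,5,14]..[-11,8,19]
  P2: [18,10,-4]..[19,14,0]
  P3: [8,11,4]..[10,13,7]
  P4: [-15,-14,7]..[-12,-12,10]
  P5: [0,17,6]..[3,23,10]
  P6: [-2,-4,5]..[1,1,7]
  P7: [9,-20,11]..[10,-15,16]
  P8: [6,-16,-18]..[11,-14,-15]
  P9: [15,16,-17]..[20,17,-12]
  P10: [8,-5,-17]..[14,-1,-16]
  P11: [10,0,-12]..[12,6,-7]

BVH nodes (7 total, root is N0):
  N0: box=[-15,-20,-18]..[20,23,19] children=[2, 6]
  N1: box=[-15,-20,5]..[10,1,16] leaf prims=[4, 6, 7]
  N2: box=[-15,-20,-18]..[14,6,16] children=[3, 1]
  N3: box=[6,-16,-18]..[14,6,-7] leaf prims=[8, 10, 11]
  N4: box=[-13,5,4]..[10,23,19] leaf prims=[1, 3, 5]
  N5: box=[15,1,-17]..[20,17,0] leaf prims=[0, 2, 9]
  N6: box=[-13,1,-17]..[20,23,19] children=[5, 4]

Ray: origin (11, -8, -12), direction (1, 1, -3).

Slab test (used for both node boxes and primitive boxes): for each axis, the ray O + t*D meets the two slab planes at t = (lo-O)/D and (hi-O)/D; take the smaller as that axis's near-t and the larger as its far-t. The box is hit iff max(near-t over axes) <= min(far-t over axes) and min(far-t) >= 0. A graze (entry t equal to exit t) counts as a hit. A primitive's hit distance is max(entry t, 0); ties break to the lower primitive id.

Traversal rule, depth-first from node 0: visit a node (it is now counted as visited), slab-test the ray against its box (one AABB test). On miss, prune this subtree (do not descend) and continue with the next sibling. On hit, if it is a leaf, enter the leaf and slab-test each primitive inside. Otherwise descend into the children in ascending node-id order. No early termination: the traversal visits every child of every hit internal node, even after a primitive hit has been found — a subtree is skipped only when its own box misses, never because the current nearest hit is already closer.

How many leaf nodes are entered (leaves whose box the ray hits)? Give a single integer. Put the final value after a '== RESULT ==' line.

Traverse from the root:
N0 x:[-26,9] y:[-12,31] z:[-31/3,2] -> hit [-31/3,2], descend [2, 6]
  N2 x:[-26,3] y:[-12,14] z:[-28/3,2] -> hit [-28/3,2], descend [1, 3]
    N1 x:[-26,-1] y:[-12,9] z:[-28/3,-17/3] -> miss, prune
    N3 x:[-5,3] y:[-8,14] z:[-5/3,2] -> hit [-5/3,2] leaf, test {P8(miss), P10(miss), P11(miss)}
  N6 x:[-24,9] y:[9,31] z:[-31/3,5/3] -> miss, prune

Summary -> nodes [0, 2, 1, 3, 6]; box-tests=5; leaf-entries=1; first=miss

== RESULT ==
1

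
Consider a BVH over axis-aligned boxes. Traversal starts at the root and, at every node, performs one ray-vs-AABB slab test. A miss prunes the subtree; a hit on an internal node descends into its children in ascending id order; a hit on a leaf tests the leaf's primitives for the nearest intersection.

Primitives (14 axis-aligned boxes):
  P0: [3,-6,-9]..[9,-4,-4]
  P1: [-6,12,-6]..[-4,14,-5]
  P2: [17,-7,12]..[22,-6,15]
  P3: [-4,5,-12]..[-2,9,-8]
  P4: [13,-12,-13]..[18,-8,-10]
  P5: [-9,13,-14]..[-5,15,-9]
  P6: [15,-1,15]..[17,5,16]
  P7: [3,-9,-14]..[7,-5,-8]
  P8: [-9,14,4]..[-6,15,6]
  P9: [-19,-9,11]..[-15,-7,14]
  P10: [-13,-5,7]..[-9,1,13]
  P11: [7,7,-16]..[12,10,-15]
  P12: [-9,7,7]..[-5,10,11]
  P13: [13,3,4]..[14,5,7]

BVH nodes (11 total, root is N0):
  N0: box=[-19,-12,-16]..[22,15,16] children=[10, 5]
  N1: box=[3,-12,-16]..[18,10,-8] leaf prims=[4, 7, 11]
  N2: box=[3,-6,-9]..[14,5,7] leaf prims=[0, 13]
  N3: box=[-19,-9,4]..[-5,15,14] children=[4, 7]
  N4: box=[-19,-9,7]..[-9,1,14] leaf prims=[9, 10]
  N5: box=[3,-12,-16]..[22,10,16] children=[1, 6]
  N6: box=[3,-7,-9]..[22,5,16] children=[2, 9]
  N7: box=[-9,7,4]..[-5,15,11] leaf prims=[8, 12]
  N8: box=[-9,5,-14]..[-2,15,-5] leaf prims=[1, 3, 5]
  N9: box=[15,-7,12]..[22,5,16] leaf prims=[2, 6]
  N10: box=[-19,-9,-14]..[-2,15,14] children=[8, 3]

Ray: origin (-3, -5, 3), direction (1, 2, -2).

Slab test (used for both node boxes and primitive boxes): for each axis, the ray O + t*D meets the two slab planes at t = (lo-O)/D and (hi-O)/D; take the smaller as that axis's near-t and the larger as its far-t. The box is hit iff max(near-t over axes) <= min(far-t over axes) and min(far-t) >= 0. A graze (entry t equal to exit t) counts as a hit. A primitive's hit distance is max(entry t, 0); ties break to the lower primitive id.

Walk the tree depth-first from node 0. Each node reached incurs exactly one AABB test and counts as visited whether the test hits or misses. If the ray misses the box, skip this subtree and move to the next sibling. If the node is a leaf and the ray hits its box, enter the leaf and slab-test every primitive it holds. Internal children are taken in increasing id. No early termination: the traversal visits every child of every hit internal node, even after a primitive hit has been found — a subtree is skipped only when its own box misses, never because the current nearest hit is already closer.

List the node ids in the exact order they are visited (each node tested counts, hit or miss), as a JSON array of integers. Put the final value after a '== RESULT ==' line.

Traverse from the root:
N0 x:[-16,25] y:[-7/2,10] z:[-13/2,19/2] -> hit [-7/2,19/2], descend [5, 10]
  N5 x:[6,25] y:[-7/2,15/2] z:[-13/2,19/2] -> hit [6,15/2], descend [1, 6]
    N1 x:[6,21] y:[-7/2,15/2] z:[11/2,19/2] -> hit [6,15/2] leaf, test {P4(miss), P7(miss), P11(miss)}
    N6 x:[6,25] y:[-1,5] z:[-13/2,6] -> miss, prune
  N10 x:[-16,1] y:[-2,10] z:[-11/2,17/2] -> hit [-2,1], descend [3, 8]
    N3 x:[-16,-2] y:[-2,10] z:[-11/2,-1/2] -> miss, prune
    N8 x:[-6,1] y:[5,10] z:[4,17/2] -> miss, prune

Visited [0, 5, 1, 6, 10, 3, 8]. Tests: 7 box, 1 leaf. Nearest: miss.

== RESULT ==
[0, 5, 1, 6, 10, 3, 8]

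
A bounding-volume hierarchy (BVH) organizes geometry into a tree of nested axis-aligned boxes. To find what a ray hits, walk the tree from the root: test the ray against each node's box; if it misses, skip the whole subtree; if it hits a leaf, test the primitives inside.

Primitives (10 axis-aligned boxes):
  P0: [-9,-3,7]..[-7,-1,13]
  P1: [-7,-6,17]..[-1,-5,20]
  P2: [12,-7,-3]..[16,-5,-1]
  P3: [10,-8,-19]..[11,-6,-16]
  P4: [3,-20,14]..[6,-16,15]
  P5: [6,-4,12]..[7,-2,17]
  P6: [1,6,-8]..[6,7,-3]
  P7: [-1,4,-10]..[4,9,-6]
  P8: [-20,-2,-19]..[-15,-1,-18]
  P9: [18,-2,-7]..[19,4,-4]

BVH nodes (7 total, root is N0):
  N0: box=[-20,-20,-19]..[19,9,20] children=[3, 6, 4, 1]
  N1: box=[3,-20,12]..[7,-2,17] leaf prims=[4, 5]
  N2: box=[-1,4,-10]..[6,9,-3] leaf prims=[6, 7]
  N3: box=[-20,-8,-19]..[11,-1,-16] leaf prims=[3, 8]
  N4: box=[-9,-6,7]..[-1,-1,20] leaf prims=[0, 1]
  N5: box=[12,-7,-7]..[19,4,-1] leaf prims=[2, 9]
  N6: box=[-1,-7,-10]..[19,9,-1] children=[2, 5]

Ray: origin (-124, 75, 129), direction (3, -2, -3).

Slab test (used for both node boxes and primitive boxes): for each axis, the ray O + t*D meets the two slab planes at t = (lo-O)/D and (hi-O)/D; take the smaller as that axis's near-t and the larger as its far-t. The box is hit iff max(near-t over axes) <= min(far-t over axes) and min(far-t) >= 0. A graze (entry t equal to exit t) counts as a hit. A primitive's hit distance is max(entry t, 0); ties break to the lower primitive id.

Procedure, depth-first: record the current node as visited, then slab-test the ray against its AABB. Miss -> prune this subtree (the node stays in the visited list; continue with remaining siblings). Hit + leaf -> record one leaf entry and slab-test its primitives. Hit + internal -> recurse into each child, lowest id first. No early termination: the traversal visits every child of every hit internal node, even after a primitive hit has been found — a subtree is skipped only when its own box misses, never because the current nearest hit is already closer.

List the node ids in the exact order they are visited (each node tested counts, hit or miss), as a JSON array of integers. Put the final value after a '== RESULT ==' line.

Trace the traversal:
N0 x:[104/3,143/3] y:[33,95/2] z:[109/3,148/3] -> hit [109/3,95/2], descend [1, 3, 4, 6]
  N1 x:[127/3,131/3] y:[77/2,95/2] z:[112/3,39] -> miss, prune
  N3 x:[104/3,45] y:[38,83/2] z:[145/3,148/3] -> miss, prune
  N4 x:[115/3,41] y:[38,81/2] z:[109/3,122/3] -> hit [115/3,81/2] leaf, test {P0@t=116/3, P1(miss)}
  N6 x:[41,143/3] y:[33,41] z:[130/3,139/3] -> miss, prune

Visited [0, 1, 3, 4, 6]. Tests: 5 box, 1 leaf. Nearest: P0.

== RESULT ==
[0, 1, 3, 4, 6]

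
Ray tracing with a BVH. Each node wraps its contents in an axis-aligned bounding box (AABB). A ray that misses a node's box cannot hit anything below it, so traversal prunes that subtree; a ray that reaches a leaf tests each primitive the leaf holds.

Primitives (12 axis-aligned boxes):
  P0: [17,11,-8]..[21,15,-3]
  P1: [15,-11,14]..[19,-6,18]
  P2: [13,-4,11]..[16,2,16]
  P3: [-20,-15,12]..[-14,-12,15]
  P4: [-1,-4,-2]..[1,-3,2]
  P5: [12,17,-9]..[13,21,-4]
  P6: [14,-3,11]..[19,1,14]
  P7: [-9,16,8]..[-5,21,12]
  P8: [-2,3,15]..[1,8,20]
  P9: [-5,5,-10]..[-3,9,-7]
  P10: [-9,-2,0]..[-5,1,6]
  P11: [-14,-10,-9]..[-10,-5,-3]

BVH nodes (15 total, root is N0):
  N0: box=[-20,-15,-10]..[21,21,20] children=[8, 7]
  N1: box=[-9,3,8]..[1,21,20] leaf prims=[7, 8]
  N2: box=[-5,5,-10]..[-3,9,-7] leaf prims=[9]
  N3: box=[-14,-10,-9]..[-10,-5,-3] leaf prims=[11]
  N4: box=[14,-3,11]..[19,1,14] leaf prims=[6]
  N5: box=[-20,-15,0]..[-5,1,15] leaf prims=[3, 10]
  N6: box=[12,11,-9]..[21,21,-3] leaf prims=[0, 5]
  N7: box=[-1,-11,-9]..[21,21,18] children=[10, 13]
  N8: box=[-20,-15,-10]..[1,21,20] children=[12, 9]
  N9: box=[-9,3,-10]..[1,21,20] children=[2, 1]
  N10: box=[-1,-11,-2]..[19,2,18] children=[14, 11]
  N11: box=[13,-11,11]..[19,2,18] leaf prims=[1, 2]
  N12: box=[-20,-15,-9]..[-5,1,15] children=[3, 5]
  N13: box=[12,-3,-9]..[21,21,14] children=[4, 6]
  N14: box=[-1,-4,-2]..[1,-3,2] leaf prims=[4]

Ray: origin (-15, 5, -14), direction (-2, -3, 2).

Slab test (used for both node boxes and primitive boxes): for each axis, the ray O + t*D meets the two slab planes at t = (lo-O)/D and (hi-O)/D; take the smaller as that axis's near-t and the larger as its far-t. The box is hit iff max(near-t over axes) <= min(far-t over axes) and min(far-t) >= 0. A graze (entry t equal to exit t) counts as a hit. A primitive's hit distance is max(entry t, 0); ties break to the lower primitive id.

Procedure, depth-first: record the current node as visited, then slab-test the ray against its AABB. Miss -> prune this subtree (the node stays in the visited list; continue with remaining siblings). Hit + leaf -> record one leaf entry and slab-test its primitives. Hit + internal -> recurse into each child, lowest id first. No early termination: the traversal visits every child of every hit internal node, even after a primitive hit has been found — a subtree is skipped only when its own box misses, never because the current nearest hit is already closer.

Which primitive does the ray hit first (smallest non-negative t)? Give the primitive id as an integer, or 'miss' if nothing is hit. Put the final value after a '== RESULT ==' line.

Traverse from the root:
N0 x:[-18,5/2] y:[-16/3,20/3] z:[2,17] -> hit [2,5/2], descend [7, 8]
  N7 x:[-18,-7] y:[-16/3,16/3] z:[5/2,16] -> miss, prune
  N8 x:[-8,5/2] y:[-16/3,20/3] z:[2,17] -> hit [2,5/2], descend [9, 12]
    N9 x:[-8,-3] y:[-16/3,2/3] z:[2,17] -> miss, prune
    N12 x:[-5,5/2] y:[4/3,20/3] z:[5/2,29/2] -> hit [5/2,5/2], descend [3, 5]
      N3 x:[-5/2,-1/2] y:[10/3,5] z:[5/2,11/2] -> miss, prune
      N5 x:[-5,5/2] y:[4/3,20/3] z:[7,29/2] -> miss, prune

Visited [0, 7, 8, 9, 12, 3, 5]. Tests: 7 box, 0 leaf. Nearest: miss.

== RESULT ==
miss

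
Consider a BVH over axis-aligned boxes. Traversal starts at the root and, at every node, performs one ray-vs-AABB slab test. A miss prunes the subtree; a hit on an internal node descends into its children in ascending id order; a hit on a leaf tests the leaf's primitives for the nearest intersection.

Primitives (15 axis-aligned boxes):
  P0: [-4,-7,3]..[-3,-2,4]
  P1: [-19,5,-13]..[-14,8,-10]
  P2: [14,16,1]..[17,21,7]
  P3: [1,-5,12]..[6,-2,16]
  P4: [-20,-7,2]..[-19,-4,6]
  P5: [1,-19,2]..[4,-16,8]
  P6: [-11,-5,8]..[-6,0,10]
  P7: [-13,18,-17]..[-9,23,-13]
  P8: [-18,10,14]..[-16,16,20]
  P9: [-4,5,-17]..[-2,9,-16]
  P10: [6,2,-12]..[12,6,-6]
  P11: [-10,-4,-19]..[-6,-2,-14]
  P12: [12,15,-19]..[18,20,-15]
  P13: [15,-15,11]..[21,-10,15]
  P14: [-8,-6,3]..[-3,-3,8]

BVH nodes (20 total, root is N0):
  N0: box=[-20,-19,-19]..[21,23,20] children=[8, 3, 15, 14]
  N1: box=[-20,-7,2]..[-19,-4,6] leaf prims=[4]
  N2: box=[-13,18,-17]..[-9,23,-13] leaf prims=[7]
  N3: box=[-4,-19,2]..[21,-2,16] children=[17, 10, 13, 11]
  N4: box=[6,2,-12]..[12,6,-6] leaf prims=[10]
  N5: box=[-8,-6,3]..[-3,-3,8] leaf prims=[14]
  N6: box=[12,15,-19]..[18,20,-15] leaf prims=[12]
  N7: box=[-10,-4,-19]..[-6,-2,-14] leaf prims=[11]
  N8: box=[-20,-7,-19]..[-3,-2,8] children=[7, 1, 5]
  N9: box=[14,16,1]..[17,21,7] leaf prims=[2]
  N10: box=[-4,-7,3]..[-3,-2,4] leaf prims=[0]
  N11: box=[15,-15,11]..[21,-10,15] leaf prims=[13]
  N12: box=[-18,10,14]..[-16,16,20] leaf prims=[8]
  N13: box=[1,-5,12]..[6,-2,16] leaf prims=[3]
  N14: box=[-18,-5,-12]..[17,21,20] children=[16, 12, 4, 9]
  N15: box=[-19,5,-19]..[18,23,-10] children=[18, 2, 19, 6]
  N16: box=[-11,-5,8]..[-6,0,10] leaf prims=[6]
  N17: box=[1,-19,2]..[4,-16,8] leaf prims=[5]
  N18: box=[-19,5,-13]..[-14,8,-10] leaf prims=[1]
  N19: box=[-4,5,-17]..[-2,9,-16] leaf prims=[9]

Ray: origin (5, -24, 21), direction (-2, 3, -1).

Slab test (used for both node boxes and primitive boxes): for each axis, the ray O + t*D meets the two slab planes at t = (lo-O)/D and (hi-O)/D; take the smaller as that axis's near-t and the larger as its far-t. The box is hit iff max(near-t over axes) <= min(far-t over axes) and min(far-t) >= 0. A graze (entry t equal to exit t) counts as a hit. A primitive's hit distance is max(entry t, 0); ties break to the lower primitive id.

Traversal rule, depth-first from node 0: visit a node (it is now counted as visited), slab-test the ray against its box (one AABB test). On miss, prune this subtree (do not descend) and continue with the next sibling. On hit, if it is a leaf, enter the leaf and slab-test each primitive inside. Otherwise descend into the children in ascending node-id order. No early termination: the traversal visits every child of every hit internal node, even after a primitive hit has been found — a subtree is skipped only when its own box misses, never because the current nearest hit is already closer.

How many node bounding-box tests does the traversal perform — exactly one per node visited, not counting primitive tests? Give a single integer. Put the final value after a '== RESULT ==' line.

Walk:
N0 x:[-8,25/2] y:[5/3,47/3] z:[1,40] -> hit [5/3,25/2], descend [3, 8, 14, 15]
  N3 x:[-8,9/2] y:[5/3,22/3] z:[5,19] -> miss, prune
  N8 x:[4,25/2] y:[17/3,22/3] z:[13,40] -> miss, prune
  N14 x:[-6,23/2] y:[19/3,15] z:[1,33] -> hit [19/3,23/2], descend [4, 9, 12, 16]
    N4 x:[-7/2,-1/2] y:[26/3,10] z:[27,33] -> miss, prune
    N9 x:[-6,-9/2] y:[40/3,15] z:[14,20] -> miss, prune
    N12 x:[21/2,23/2] y:[34/3,40/3] z:[1,7] -> miss, prune
    N16 x:[11/2,8] y:[19/3,8] z:[11,13] -> miss, prune
  N15 x:[-13/2,12] y:[29/3,47/3] z:[31,40] -> miss, prune

order=[0, 3, 8, 14, 4, 9, 12, 16, 15]  |boxes|=9  |leaves|=0  hit=miss

== RESULT ==
9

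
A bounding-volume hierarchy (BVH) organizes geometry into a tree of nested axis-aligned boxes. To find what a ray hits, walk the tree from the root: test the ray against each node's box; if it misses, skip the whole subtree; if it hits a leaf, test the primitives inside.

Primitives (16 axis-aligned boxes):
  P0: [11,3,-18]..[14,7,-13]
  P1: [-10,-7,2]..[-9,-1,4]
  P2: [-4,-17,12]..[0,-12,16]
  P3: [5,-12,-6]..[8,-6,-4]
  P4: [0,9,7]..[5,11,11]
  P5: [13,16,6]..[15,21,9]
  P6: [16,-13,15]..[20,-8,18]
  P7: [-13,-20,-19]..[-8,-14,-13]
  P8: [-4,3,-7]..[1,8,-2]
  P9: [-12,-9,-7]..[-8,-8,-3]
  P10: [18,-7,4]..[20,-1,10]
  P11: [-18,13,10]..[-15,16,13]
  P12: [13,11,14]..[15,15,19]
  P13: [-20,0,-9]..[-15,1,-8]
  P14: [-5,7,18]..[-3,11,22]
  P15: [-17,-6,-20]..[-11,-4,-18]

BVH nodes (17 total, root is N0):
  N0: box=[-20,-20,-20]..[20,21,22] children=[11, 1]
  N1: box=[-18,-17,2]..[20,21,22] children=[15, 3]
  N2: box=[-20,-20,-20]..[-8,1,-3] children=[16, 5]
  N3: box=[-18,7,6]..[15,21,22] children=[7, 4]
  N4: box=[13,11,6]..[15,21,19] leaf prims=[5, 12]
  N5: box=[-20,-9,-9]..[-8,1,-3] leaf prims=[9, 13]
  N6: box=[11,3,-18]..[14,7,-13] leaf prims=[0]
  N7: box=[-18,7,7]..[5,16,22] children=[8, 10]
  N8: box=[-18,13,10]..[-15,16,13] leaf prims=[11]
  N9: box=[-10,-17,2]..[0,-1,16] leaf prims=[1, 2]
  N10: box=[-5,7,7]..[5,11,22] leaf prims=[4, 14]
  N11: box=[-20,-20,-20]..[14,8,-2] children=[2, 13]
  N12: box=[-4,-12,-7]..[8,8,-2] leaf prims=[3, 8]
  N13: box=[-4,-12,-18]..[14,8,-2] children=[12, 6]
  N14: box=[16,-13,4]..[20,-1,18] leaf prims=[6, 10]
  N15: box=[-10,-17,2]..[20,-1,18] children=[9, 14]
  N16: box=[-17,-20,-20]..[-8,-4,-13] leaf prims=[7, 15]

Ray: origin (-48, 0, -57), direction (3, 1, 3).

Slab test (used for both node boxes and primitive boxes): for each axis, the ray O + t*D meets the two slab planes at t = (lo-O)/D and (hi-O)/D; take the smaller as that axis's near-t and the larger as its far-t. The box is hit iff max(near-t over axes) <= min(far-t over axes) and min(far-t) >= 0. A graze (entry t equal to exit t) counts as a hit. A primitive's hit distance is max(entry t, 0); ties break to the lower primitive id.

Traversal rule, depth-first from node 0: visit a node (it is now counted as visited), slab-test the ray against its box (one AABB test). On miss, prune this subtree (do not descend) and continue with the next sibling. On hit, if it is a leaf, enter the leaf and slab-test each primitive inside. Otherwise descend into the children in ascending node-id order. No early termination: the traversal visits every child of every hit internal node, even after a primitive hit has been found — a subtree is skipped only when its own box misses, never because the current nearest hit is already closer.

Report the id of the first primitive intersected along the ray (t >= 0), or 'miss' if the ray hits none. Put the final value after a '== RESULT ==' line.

Traverse from the root:
N0 x:[28/3,68/3] y:[-20,21] z:[37/3,79/3] -> hit [37/3,21], descend [1, 11]
  N1 x:[10,68/3] y:[-17,21] z:[59/3,79/3] -> hit [59/3,21], descend [3, 15]
    N3 x:[10,21] y:[7,21] z:[21,79/3] -> hit [21,21], descend [4, 7]
      N4 x:[61/3,21] y:[11,21] z:[21,76/3] -> hit [21,21] leaf, test {P5@t=21, P12(miss)}
      N7 x:[10,53/3] y:[7,16] z:[64/3,79/3] -> miss, prune
    N15 x:[38/3,68/3] y:[-17,-1] z:[59/3,25] -> miss, prune
  N11 x:[28/3,62/3] y:[-20,8] z:[37/3,55/3] -> miss, prune

order=[0, 1, 3, 4, 7, 15, 11]  |boxes|=7  |leaves|=1  hit=P5

== RESULT ==
5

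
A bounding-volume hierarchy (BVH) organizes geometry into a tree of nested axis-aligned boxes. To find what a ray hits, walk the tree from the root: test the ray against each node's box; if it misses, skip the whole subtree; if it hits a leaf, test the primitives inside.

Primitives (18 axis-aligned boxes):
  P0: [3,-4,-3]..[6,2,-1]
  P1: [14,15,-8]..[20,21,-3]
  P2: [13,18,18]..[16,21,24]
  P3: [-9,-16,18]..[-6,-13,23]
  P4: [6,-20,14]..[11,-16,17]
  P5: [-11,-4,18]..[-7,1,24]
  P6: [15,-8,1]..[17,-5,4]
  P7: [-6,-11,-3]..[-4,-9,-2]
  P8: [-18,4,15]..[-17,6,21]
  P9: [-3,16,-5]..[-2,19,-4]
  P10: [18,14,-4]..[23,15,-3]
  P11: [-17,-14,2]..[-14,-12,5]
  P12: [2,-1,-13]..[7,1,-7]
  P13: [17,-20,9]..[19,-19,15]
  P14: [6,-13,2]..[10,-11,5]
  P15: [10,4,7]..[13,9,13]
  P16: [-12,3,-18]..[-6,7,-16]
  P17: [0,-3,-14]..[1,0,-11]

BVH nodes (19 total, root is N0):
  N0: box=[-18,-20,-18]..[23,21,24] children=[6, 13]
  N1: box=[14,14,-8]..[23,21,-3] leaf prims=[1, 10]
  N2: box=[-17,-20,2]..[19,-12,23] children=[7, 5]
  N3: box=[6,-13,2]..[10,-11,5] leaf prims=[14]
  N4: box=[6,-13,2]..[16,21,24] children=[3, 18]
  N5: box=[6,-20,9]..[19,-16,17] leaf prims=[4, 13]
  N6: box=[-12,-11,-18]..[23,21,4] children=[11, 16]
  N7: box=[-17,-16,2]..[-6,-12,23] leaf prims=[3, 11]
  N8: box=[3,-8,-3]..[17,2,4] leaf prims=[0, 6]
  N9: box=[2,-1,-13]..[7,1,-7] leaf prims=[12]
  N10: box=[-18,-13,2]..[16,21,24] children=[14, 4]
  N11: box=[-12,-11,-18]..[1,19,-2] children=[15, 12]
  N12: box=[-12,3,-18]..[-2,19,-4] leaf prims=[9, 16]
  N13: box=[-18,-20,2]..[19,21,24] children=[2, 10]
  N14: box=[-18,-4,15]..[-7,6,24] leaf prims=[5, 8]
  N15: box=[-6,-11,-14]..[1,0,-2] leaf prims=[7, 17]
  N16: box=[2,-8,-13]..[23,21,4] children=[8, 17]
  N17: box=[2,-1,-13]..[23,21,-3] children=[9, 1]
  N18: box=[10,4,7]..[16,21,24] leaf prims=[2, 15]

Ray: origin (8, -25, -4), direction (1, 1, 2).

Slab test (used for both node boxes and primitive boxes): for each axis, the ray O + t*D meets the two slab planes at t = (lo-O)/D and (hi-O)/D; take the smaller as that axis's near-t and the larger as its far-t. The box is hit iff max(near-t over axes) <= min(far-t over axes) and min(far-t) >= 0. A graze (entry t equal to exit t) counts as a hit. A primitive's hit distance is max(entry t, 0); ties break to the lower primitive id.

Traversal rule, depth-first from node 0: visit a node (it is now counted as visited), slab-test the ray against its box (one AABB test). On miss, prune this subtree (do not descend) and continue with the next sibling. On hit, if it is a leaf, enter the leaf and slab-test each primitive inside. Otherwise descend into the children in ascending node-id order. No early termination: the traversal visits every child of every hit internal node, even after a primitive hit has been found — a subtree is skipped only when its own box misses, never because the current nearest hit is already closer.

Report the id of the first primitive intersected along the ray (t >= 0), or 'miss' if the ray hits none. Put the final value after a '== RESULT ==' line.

Walk:
N0 x:[-26,15] y:[5,46] z:[-7,14] -> hit [5,14], descend [6, 13]
  N6 x:[-20,15] y:[14,46] z:[-7,4] -> miss, prune
  N13 x:[-26,11] y:[5,46] z:[3,14] -> hit [5,11], descend [2, 10]
    N2 x:[-25,11] y:[5,13] z:[3,27/2] -> hit [5,11], descend [5, 7]
      N5 x:[-2,11] y:[5,9] z:[13/2,21/2] -> hit [13/2,9] leaf, test {P4(miss), P13(miss)}
      N7 x:[-25,-14] y:[9,13] z:[3,27/2] -> miss, prune
    N10 x:[-26,8] y:[12,46] z:[3,14] -> miss, prune

7 AABB tests over nodes [0, 6, 13, 2, 5, 7, 10]; 1 leaf entered; closest miss.

== RESULT ==
miss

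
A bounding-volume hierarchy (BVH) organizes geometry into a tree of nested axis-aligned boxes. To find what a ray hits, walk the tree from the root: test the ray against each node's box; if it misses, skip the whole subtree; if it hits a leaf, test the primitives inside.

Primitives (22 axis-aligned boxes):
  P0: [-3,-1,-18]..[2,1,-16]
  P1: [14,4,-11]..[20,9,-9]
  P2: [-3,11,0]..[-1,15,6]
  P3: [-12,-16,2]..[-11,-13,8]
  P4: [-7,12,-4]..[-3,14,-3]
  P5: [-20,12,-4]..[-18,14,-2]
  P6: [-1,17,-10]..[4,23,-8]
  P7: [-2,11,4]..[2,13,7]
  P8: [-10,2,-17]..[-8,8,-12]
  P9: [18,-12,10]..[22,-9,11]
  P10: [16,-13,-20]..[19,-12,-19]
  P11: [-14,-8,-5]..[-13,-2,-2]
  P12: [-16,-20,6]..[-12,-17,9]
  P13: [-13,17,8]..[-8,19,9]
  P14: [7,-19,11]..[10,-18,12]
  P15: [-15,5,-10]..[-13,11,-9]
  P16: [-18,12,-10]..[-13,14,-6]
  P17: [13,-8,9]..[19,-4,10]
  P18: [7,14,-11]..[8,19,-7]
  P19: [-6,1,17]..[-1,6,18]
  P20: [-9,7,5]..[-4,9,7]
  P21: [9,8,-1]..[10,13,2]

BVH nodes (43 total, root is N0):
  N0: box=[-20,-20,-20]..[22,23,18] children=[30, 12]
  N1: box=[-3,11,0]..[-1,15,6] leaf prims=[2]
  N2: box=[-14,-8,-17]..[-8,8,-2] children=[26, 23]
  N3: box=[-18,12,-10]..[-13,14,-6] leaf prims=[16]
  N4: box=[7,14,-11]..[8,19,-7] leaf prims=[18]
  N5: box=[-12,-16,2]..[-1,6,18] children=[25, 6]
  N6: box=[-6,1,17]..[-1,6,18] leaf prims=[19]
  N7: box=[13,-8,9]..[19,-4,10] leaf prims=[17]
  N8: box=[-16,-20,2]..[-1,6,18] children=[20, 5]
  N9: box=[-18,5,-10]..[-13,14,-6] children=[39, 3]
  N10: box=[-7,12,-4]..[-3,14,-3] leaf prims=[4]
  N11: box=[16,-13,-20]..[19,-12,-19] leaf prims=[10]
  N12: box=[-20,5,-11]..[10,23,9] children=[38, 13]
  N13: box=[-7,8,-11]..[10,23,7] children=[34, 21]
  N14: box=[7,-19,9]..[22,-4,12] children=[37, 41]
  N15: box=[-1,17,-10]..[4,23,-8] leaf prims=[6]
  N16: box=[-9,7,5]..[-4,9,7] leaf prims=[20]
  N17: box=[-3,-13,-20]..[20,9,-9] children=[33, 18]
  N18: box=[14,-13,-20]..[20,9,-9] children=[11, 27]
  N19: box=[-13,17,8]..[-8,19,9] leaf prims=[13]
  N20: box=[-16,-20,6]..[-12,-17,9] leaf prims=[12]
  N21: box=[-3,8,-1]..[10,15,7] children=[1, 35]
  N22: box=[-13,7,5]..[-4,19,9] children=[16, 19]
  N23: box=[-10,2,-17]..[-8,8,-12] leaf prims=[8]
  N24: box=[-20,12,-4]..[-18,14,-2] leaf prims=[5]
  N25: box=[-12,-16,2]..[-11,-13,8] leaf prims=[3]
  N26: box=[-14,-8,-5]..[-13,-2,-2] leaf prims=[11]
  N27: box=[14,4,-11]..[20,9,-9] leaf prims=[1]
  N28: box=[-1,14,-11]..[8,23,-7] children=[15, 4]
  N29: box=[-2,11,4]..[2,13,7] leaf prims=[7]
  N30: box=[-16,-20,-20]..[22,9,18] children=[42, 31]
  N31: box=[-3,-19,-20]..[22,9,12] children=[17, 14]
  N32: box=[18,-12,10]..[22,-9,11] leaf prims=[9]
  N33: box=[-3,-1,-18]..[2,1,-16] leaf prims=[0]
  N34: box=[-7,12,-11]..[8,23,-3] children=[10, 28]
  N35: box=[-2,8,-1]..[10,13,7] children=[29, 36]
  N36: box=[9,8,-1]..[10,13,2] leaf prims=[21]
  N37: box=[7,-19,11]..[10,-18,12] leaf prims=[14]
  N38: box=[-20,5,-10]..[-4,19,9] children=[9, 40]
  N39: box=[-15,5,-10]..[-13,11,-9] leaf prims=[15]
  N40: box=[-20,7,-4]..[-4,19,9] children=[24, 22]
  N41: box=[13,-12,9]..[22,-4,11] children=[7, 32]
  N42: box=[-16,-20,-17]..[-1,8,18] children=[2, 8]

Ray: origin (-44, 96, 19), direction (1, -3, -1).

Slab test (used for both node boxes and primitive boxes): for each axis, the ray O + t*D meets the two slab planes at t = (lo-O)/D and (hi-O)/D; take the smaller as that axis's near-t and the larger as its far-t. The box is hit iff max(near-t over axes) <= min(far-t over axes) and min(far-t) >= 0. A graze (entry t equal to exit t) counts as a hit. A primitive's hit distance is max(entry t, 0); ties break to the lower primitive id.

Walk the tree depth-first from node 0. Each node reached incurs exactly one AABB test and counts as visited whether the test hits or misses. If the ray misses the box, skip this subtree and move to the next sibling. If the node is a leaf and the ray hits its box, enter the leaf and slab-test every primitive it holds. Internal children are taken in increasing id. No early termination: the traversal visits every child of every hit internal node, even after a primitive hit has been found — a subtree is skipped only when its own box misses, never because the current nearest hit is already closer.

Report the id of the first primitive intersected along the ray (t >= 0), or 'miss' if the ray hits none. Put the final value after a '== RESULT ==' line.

Traverse from the root:
N0 x:[24,66] y:[73/3,116/3] z:[1,39] -> hit [73/3,116/3], descend [12, 30]
  N12 x:[24,54] y:[73/3,91/3] z:[10,30] -> hit [73/3,30], descend [13, 38]
    N13 x:[37,54] y:[73/3,88/3] z:[12,30] -> miss, prune
    N38 x:[24,40] y:[77/3,91/3] z:[10,29] -> hit [77/3,29], descend [9, 40]
      N9 x:[26,31] y:[82/3,91/3] z:[25,29] -> hit [82/3,29], descend [3, 39]
        N3 x:[26,31] y:[82/3,28] z:[25,29] -> hit [82/3,28] leaf, test {P16@t=82/3}
        N39 x:[29,31] y:[85/3,91/3] z:[28,29] -> hit [29,29] leaf, test {P15@t=29}
      N40 x:[24,40] y:[77/3,89/3] z:[10,23] -> miss, prune
  N30 x:[28,66] y:[29,116/3] z:[1,39] -> hit [29,116/3], descend [31, 42]
    N31 x:[41,66] y:[29,115/3] z:[7,39] -> miss, prune
    N42 x:[28,43] y:[88/3,116/3] z:[1,36] -> hit [88/3,36], descend [2, 8]
      N2 x:[30,36] y:[88/3,104/3] z:[21,36] -> hit [30,104/3], descend [23, 26]
        N23 x:[34,36] y:[88/3,94/3] z:[31,36] -> miss, prune
        N26 x:[30,31] y:[98/3,104/3] z:[21,24] -> miss, prune
      N8 x:[28,43] y:[30,116/3] z:[1,17] -> miss, prune

15 AABB tests over nodes [0, 12, 13, 38, 9, 3, 39, 40, 30, 31, 42, 2, 23, 26, 8]; 2 leaves entered; closest P16.

== RESULT ==
16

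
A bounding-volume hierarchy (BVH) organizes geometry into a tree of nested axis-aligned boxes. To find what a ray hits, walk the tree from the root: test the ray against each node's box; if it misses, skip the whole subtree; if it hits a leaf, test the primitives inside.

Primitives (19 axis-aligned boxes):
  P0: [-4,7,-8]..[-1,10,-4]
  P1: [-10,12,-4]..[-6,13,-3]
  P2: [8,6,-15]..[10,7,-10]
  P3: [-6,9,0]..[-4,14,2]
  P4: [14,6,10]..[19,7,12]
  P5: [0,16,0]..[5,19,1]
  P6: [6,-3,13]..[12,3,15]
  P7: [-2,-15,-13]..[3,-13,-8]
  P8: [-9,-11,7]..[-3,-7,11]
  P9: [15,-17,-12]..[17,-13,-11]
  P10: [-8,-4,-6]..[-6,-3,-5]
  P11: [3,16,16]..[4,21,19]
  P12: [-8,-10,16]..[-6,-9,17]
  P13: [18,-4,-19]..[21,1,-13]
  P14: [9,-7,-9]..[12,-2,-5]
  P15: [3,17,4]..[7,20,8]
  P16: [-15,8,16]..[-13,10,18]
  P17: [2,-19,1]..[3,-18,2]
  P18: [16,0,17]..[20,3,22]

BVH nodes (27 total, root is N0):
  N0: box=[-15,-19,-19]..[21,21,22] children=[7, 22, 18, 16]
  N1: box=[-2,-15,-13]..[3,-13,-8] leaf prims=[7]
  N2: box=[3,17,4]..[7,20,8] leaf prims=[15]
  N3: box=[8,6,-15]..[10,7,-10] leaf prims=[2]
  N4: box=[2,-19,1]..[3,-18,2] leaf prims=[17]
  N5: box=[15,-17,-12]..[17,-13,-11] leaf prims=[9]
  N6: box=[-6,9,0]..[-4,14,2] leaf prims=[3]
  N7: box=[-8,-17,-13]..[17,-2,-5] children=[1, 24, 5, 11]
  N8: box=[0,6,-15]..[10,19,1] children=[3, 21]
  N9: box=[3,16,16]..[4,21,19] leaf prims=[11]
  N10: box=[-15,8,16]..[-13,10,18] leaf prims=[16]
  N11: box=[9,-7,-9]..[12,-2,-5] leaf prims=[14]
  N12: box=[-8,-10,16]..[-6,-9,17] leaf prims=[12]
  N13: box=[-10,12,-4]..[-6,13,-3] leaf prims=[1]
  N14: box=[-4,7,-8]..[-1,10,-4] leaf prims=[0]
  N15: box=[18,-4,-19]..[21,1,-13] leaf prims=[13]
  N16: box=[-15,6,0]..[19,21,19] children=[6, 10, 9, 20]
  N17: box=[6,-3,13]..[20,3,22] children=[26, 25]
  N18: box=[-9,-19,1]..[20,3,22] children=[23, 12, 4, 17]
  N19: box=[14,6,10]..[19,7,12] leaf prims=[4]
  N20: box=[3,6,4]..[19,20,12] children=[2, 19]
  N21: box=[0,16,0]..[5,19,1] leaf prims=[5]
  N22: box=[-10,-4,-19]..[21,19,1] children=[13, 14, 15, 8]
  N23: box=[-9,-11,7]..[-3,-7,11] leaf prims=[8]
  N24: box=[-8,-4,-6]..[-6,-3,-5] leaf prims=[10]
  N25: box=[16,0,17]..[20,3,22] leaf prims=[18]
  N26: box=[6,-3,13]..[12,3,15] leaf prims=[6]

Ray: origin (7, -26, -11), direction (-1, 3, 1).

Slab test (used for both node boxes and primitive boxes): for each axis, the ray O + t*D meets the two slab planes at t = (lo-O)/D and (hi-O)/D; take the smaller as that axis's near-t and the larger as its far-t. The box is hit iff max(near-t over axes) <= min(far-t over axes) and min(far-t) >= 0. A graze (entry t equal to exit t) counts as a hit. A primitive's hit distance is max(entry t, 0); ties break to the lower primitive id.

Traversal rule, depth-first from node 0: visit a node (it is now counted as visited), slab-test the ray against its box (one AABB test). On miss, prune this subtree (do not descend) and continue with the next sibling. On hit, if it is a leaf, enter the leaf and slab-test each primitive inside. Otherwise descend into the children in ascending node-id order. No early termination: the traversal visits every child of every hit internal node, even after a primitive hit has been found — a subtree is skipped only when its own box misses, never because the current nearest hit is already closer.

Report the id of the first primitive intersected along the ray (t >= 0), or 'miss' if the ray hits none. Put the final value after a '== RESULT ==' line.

Traverse from the root:
N0 x:[-14,22] y:[7/3,47/3] z:[-8,33] -> hit [7/3,47/3], descend [7, 16, 18, 22]
  N7 x:[-10,15] y:[3,8] z:[-2,6] -> hit [3,6], descend [1, 5, 11, 24]
    N1 x:[4,9] y:[11/3,13/3] z:[-2,3] -> miss, prune
    N5 x:[-10,-8] y:[3,13/3] z:[-1,0] -> miss, prune
    N11 x:[-5,-2] y:[19/3,8] z:[2,6] -> miss, prune
    N24 x:[13,15] y:[22/3,23/3] z:[5,6] -> miss, prune
  N16 x:[-12,22] y:[32/3,47/3] z:[11,30] -> hit [11,47/3], descend [6, 9, 10, 20]
    N6 x:[11,13] y:[35/3,40/3] z:[11,13] -> hit [35/3,13] leaf, test {P3@t=35/3}
    N9 x:[3,4] y:[14,47/3] z:[27,30] -> miss, prune
    N10 x:[20,22] y:[34/3,12] z:[27,29] -> miss, prune
    N20 x:[-12,4] y:[32/3,46/3] z:[15,23] -> miss, prune
  N18 x:[-13,16] y:[7/3,29/3] z:[12,33] -> miss, prune
  N22 x:[-14,17] y:[22/3,15] z:[-8,12] -> hit [22/3,12], descend [8, 13, 14, 15]
    N8 x:[-3,7] y:[32/3,15] z:[-4,12] -> miss, prune
    N13 x:[13,17] y:[38/3,13] z:[7,8] -> miss, prune
    N14 x:[8,11] y:[11,12] z:[3,7] -> miss, prune
    N15 x:[-14,-11] y:[22/3,9] z:[-8,-2] -> miss, prune

order=[0, 7, 1, 5, 11, 24, 16, 6, 9, 10, 20, 18, 22, 8, 13, 14, 15]  |boxes|=17  |leaves|=1  hit=P3

== RESULT ==
3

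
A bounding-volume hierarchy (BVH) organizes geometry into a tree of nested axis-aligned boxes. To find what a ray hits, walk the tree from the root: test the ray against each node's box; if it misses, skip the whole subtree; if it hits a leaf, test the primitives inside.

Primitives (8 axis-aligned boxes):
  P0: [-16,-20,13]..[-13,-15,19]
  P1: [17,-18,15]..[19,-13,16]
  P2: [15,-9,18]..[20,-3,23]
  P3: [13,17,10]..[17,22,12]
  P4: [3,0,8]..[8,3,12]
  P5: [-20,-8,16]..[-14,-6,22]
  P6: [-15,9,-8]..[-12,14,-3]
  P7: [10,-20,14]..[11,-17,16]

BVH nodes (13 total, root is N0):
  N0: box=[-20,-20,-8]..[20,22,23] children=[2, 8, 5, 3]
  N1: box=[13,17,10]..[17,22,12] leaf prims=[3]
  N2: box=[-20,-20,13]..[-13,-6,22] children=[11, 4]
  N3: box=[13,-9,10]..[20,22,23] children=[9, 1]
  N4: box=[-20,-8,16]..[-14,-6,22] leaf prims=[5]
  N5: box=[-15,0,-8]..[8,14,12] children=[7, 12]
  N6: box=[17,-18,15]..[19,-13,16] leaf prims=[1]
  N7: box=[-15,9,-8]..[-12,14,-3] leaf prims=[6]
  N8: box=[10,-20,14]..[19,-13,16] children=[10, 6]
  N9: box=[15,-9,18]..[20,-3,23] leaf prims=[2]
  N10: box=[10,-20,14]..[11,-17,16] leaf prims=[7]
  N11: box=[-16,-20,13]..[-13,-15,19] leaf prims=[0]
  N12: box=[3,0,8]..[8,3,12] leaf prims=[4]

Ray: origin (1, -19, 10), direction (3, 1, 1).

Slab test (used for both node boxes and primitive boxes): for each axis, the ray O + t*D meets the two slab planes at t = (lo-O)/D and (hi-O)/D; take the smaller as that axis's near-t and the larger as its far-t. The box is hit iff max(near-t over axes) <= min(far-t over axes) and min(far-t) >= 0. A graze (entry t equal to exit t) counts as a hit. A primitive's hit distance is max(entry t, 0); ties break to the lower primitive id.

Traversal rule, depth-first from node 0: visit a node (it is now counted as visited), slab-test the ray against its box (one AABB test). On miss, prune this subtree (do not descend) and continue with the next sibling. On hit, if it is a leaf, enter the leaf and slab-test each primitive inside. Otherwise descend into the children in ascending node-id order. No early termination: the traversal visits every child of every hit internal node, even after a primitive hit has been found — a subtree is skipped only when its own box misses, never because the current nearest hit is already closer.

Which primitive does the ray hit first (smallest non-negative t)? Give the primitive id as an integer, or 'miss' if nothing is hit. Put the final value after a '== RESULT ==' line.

Walk:
N0 x:[-7,19/3] y:[-1,41] z:[-18,13] -> hit [-1,19/3], descend [2, 3, 5, 8]
  N2 x:[-7,-14/3] y:[-1,13] z:[3,12] -> miss, prune
  N3 x:[4,19/3] y:[10,41] z:[0,13] -> miss, prune
  N5 x:[-16/3,7/3] y:[19,33] z:[-18,2] -> miss, prune
  N8 x:[3,6] y:[-1,6] z:[4,6] -> hit [4,6], descend [6, 10]
    N6 x:[16/3,6] y:[1,6] z:[5,6] -> hit [16/3,6] leaf, test {P1@t=16/3}
    N10 x:[3,10/3] y:[-1,2] z:[4,6] -> miss, prune

7 AABB tests over nodes [0, 2, 3, 5, 8, 6, 10]; 1 leaf entered; closest P1.

== RESULT ==
1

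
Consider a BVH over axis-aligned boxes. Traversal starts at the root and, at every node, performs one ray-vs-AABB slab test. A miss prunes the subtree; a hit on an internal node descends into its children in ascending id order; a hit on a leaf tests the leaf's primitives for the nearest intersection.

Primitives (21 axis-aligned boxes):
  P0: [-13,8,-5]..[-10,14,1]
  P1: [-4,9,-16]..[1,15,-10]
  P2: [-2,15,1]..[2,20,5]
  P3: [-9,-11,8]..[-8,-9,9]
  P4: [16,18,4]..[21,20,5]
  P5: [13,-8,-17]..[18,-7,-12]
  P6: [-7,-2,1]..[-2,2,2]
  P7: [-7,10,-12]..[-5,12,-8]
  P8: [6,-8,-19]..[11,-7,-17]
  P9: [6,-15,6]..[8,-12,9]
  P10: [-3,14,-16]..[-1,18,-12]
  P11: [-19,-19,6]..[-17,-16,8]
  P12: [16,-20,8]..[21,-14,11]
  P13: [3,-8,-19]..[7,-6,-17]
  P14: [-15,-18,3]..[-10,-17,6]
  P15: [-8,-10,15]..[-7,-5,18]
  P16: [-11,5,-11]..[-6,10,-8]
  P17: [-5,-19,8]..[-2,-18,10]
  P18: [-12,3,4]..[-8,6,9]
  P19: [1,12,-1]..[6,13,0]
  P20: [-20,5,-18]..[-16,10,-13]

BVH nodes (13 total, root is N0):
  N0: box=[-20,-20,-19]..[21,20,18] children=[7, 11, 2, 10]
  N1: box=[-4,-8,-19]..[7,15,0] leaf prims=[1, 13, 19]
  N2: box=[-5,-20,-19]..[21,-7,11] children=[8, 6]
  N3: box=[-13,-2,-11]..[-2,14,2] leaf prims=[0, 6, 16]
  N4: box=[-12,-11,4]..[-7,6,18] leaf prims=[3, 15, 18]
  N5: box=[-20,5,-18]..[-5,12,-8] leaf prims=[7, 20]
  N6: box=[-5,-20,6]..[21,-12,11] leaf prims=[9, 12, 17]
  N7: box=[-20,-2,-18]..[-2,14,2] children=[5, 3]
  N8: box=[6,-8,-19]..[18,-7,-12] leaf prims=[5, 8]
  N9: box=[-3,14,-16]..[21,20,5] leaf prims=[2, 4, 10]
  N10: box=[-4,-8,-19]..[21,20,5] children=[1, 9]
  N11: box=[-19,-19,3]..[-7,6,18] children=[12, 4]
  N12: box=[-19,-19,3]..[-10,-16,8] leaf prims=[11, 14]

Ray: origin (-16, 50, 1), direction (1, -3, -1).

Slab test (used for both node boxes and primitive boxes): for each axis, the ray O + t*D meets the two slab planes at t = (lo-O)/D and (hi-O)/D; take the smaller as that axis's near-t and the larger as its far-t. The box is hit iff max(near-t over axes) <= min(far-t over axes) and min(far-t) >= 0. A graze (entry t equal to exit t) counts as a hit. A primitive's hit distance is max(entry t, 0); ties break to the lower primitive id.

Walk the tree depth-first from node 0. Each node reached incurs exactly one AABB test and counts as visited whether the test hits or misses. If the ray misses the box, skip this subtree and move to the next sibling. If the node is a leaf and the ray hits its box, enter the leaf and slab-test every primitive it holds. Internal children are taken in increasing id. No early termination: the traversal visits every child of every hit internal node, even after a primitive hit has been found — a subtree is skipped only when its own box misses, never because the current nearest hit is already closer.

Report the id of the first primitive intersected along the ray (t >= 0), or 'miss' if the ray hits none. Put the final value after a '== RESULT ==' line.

Traverse from the root:
N0 x:[-4,37] y:[10,70/3] z:[-17,20] -> hit [10,20], descend [2, 7, 10, 11]
  N2 x:[11,37] y:[19,70/3] z:[-10,20] -> hit [19,20], descend [6, 8]
    N6 x:[11,37] y:[62/3,70/3] z:[-10,-5] -> miss, prune
    N8 x:[22,34] y:[19,58/3] z:[13,20] -> miss, prune
  N7 x:[-4,14] y:[12,52/3] z:[-1,19] -> hit [12,14], descend [3, 5]
    N3 x:[3,14] y:[12,52/3] z:[-1,12] -> hit [12,12] leaf, test {P0(miss), P6(miss), P16(miss)}
    N5 x:[-4,11] y:[38/3,15] z:[9,19] -> miss, prune
  N10 x:[12,37] y:[10,58/3] z:[-4,20] -> hit [12,58/3], descend [1, 9]
    N1 x:[12,23] y:[35/3,58/3] z:[1,20] -> hit [12,58/3] leaf, test {P1@t=12, P13@t=19, P19(miss)}
    N9 x:[13,37] y:[10,12] z:[-4,17] -> miss, prune
  N11 x:[-3,9] y:[44/3,23] z:[-17,-2] -> miss, prune

Summary -> nodes [0, 2, 6, 8, 7, 3, 5, 10, 1, 9, 11]; box-tests=11; leaf-entries=2; first=P1

== RESULT ==
1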